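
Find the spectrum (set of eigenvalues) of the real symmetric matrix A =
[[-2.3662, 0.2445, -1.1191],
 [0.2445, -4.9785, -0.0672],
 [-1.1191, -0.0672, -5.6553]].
sigma(A) ≈ {-6, -5, -2}

A is real symmetric, so its spectrum consists of real eigenvalues. Expanding the characteristic polynomial of the displayed matrix gives
  det(λ I - A) = p(λ) = λ^3 + (13)λ^2 + (52)λ + (60).
Solving p(λ) = 0 yields eigenvalues ≈ -6, -5, -2. (A is shown rounded to 4 decimals, so these recover the underlying integer eigenvalues to within that precision.)
Verification: the trace of A = -13 equals the sum of eigenvalues -13, and det(A) ≈ -59.9996 matches the eigenvalue product -60.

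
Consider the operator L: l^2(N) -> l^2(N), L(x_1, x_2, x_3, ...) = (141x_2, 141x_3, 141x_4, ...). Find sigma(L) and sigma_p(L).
sigma(L) = closed disk {z in C : |z| ≤ 141}; sigma_p(L) = open disk {z in C : |z| < 141}

Note L = 141·V where V is the unit left shift (V x)_k = x_{k+1}; so sigma(L) = 141·sigma(V) and ||L|| = 141||V||. ||L x||^2 = 19881sum_{k≥2} |x_k|^2 ≤ 19881||x||^2, with equality on {x : x_1 = 0}, so ||L|| = 141. For any lambda with |lambda| < 141, set r = lambda/141 (|r| < 1); the vector x = (1, r, r^2, ...) is in l^2 and satisfies L x = 141(r, r^2, ...) = lambda x, so lambda is an eigenvalue. On the boundary |lambda| = 141 the geometric series diverges, so no l^2 eigenvector exists, but these lambda lie in the approximate point spectrum. Hence sigma(L) is the closed disk of radius 141 and sigma_p(L) is the open disk.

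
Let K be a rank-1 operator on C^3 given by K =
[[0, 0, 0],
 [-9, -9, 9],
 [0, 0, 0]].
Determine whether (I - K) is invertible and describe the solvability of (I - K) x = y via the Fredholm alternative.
(I - K) is invertible (det(I - K) = 10 ≠ 0), so for every y in C^3 the equation (I - K) x = y has a unique solution.

K has rank 1, so it is an outer product K = u v^T: every row of K is a multiple of one row vector. Reading off the entries, u = (0, -3, 0) and v = (3, 3, -3) (row i of K equals u_i·v^T). A rank-one matrix u v^T satisfies K u = u (v·u) and kills the (2)-dimensional subspace v^⊥, so its characteristic polynomial is lambda^2 (lambda - v·u) with v·u = tr K = -9. Hence the eigenvalues of I - K are 1 (multiplicity 2) and 1 - (-9) = 10, so det(I - K) = 10. (Direct check: I - K =
[[1, 0, 0],
 [9, 10, -9],
 [0, 0, 1]]
has determinant 10.) The finite-dimensional Fredholm alternative says: either (I - K) is invertible, or ker(I - K) ≠ {0} and then range(I - K) = ker((I - K)^*)^⊥, with dim ker(I - K) = dim ker((I - K)^*). Since det(I - K) ≠ 0, 1 is not an eigenvalue of K and ker(I - K) = {0}, so we are in the first case: for every y there is a unique x = (I - K)^(-1) y. Explicitly, by the Sherman–Morrison formula, (I - u v^T)^(-1) = I + u v^T/(1 - v·u), i.e. (I - K)^(-1) = I + K/(10).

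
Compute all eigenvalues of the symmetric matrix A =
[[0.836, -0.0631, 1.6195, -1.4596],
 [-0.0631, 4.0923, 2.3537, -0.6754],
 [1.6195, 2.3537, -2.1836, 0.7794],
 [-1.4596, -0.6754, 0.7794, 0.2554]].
sigma(A) ≈ {-4, 0, 2, 5}

A is real symmetric, so its spectrum consists of real eigenvalues. Expanding the characteristic polynomial of the displayed matrix gives
  det(λ I - A) = p(λ) = λ^4 + (-3)λ^3 + (-18)λ^2 + (40)λ + (0).
Solving p(λ) = 0 yields eigenvalues ≈ -4, 0, 2, 5. (A is shown rounded to 4 decimals, so these recover the underlying integer eigenvalues to within that precision.)
Verification: the trace of A = 3 equals the sum of eigenvalues 3, and det(A) ≈ 0.0005 matches the eigenvalue product 0.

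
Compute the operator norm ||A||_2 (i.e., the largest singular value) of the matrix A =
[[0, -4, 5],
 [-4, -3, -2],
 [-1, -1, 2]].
||A||_2 ≈ 6.8111 (= sqrt(largest eigenvalue of A^T A))

||A||_2 = sigma_max(A) = sqrt(lambda_max(A^T A)). Form the symmetric matrix M = A^T A =
[[17, 13, 6],
 [13, 26, -16],
 [6, -16, 33]].
Its characteristic polynomial (trace, sum of principal 2x2 minors, determinant of M give the coefficients) is
  p(λ) = det(λ I - M) = λ^3 - 76λ^2 + 1400λ - 1225.
No integer candidate from the rational root theorem (±divisors of 1225) is a root, so the roots are irrational. The cubic discriminant is Δ = 499580725 > 0, so there are three distinct real roots. p(0) = -1225 and p(1) = 100 have opposite signs, so a root lies in (0, 1); Newton's method refines it to λ ≈ 0.9204. p(28) = 343 and p(29) = -152 have opposite signs, so a root lies in (28, 29); Newton's method refines it to λ ≈ 28.6887. p(46) = -305 and p(47) = 514 have opposite signs, so a root lies in (46, 47); Newton's method refines it to λ ≈ 46.3908. Check (Vieta): the three roots sum to 76, matching tr M = 76.
So the eigenvalues of A^T A are ≈ 0.9204, 28.6887, 46.3908 (all ≥ 0, as they must be for A^T A). The largest is λ_max ≈ 46.3908, hence ||A||_2 = sqrt(λ_max) ≈ 6.8111.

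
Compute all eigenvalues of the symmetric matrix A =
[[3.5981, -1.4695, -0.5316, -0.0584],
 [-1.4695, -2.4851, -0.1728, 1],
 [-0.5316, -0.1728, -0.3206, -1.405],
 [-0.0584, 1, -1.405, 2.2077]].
sigma(A) ≈ {-3, -1, 3, 4}

A is real symmetric, so its spectrum consists of real eigenvalues. Expanding the characteristic polynomial of the displayed matrix gives
  det(λ I - A) = p(λ) = λ^4 + (-3)λ^3 + (-13)λ^2 + (27)λ + (36).
Solving p(λ) = 0 yields eigenvalues ≈ -3, -1, 3, 4. (A is shown rounded to 4 decimals, so these recover the underlying integer eigenvalues to within that precision.)
Verification: the trace of A = 3 equals the sum of eigenvalues 3, and det(A) ≈ 35.9996 matches the eigenvalue product 36.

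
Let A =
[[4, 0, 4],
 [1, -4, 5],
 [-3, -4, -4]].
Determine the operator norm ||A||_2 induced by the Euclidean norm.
||A||_2 ≈ 8.8305 (= sqrt(largest eigenvalue of A^T A))

||A||_2 = sigma_max(A) = sqrt(lambda_max(A^T A)). Form the symmetric matrix M = A^T A =
[[26, 8, 33],
 [8, 32, -4],
 [33, -4, 57]].
Its characteristic polynomial (trace, sum of principal 2x2 minors, determinant of M give the coefficients) is
  p(λ) = det(λ I - M) = λ^3 - 115λ^2 + 2969λ - 6400.
No integer candidate from the rational root theorem (±divisors of 6400) is a root, so the roots are irrational. The cubic discriminant is Δ = 11184374389 > 0, so there are three distinct real roots. p(2) = -914 and p(3) = 1499 have opposite signs, so a root lies in (2, 3); Newton's method refines it to λ ≈ 2.3684. p(34) = 910 and p(35) = -485 have opposite signs, so a root lies in (34, 35); Newton's method refines it to λ ≈ 34.6542. p(77) = -3089 and p(78) = 74 have opposite signs, so a root lies in (77, 78); Newton's method refines it to λ ≈ 77.9774. Check (Vieta): the three roots sum to 115, matching tr M = 115.
So the eigenvalues of A^T A are ≈ 2.3684, 34.6542, 77.9774 (all ≥ 0, as they must be for A^T A). The largest is λ_max ≈ 77.9774, hence ||A||_2 = sqrt(λ_max) ≈ 8.8305.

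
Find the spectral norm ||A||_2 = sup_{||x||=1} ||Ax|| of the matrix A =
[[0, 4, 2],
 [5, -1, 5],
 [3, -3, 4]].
||A||_2 ≈ 9.0287 (= sqrt(largest eigenvalue of A^T A))

||A||_2 = sigma_max(A) = sqrt(lambda_max(A^T A)). Form the symmetric matrix M = A^T A =
[[34, -14, 37],
 [-14, 26, -9],
 [37, -9, 45]].
Its characteristic polynomial (trace, sum of principal 2x2 minors, determinant of M give the coefficients) is
  p(λ) = det(λ I - M) = λ^3 - 105λ^2 + 1938λ - 1936.
No integer candidate from the rational root theorem (±divisors of 1936) is a root, so the roots are irrational. The cubic discriminant is Δ = 10318250340 > 0, so there are three distinct real roots. p(1) = -102 and p(2) = 1528 have opposite signs, so a root lies in (1, 2); Newton's method refines it to λ ≈ 1.0591. p(22) = 528 and p(23) = -740 have opposite signs, so a root lies in (22, 23); Newton's method refines it to λ ≈ 22.4236. p(81) = -2422 and p(82) = 2328 have opposite signs, so a root lies in (81, 82); Newton's method refines it to λ ≈ 81.5172. Check (Vieta): the three roots sum to 105, matching tr M = 105.
So the eigenvalues of A^T A are ≈ 1.0591, 22.4236, 81.5172 (all ≥ 0, as they must be for A^T A). The largest is λ_max ≈ 81.5172, hence ||A||_2 = sqrt(λ_max) ≈ 9.0287.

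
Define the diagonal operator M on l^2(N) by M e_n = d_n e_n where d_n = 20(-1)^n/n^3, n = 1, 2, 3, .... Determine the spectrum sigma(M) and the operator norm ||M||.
sigma(M) = {20(-1)^n/n^3 : n ≥ 1} ∪ {0}; ||M|| = 20

A bounded diagonal operator on l^2 with diagonal entries d_n has spectrum equal to the closure of {d_n : n ≥ 1}: every d_n is an eigenvalue (with eigenvector e_n), so {d_n} ⊂ sigma(M); the spectrum is closed, so its closure is too; and for lambda not in the closure, (M - lambda I) has bounded inverse (the diagonal entries 1/(d_n - lambda) are bounded). For our sequence d_n = 20(-1)^n/n^3, n = 1, 2, 3, ...:
  - {d_n} = {20(-1)^n/n^3 : n ≥ 1}; the only limit point is 0
  - closure = {20(-1)^n/n^3 : n ≥ 1} ∪ {0}
For the norm: a diagonal operator has ||M|| = sup_n |d_n|. Here |d_n| = 20/n^3 is decreasing, so sup_n |d_n| = |d_1| = 20. So ||M|| = 20.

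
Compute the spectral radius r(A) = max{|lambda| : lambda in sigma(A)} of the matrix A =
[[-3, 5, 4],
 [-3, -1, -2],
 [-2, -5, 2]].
r(A) ≈ 5.7768

The eigenvalues of A are the roots of its characteristic polynomial. With M = A (coefficients from the trace, the sum of principal 2x2 minors, and det A):
  p(λ) = det(λ I - M) = λ^3 + 2λ^2 + 8λ - 138.
No integer candidate from the rational root theorem (±divisors of 138) is a root, so the roots are irrational. The cubic discriminant is Δ = -551308 < 0, so there is one real root and a complex-conjugate pair. p(4) = -10 and p(5) = 77 have opposite signs, so a root lies in (4, 5); Newton's method refines it to λ ≈ 4.1353. Dividing out (λ - (4.1353)) leaves approximately λ^2 + 6.1353λ + 33.3713. For λ^2 + 6.1353λ + 33.3713 the discriminant is -95.8432. It is negative, so the remaining roots are the complex-conjugate pair λ ≈ -3.0676 ± 4.895i. Their product equals the constant term, so |λ|^2 ≈ 33.3713 and |λ| ≈ 5.7768.
Thus the eigenvalues (to 4 decimals) are 4.1353 (modulus 4.1353); -3.0676 ± 4.895i (modulus 5.7768). The spectral radius is the largest modulus: r(A) ≈ 5.7768. (Cross-check: r(A) ≤ ||A||_2 ≈ 7.5146; equality holds whenever A is normal, though it can also hold for some non-normal A.)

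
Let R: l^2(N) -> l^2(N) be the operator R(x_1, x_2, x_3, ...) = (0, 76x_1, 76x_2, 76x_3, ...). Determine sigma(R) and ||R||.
sigma(R) = closed disk {z in C : |z| ≤ 76}; ||R|| = 76

Note R = 76·U where U is the unit right shift (U x)_k = x_{k-1} (with x_0 := 0); so ||R|| = 76||U|| and sigma(R) = 76·sigma(U). ||R x||^2 = sum_{k≥1} |76x_k|^2 = 5776||x||^2, so ||R|| = 76 and sigma(R) ⊂ {|z| ≤ 76}. For any |lambda| < 76, the equation (R - lambda I) x = 0 forces x_1 = 0, then 76x_k = lambda x_{k+1} ⇒ x = 0, so R has no eigenvalues. But (R - lambda I) is not surjective for |lambda| < 76: solving (R - lambda I) x = e_1 would require x_n proportional to (lambda/76)^(-n), which is not in l^2. So every |lambda| < 76 lies in the residual spectrum. The boundary |lambda| = 76 is in the approximate point spectrum (the spectrum is closed). Hence sigma(R) is the closed disk of radius 76.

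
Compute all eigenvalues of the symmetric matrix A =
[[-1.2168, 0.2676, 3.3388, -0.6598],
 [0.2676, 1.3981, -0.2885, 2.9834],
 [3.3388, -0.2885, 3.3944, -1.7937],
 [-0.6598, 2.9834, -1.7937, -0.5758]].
sigma(A) ≈ {-3, 3, 6} (-3 with multiplicity 2)

A is real symmetric, so its spectrum consists of real eigenvalues. Expanding the characteristic polynomial of the displayed matrix gives
  det(λ I - A) = p(λ) = λ^4 + (-3)λ^3 + (-27)λ^2 + (26.9989)λ + (162.0039).
Solving p(λ) = 0 yields eigenvalues ≈ -3, -3, 3, 6. (A is shown rounded to 4 decimals, so these recover the underlying integer eigenvalues to within that precision.)
Verification: the trace of A = 3 equals the sum of eigenvalues 3, and det(A) ≈ 162.0039 matches the eigenvalue product 162.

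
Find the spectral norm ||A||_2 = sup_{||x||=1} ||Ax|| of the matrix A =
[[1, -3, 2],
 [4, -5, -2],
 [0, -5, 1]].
||A||_2 ≈ 8.3176 (= sqrt(largest eigenvalue of A^T A))

||A||_2 = sigma_max(A) = sqrt(lambda_max(A^T A)). Form the symmetric matrix M = A^T A =
[[17, -23, -6],
 [-23, 59, -1],
 [-6, -1, 9]].
Its characteristic polynomial (trace, sum of principal 2x2 minors, determinant of M give the coefficients) is
  p(λ) = det(λ I - M) = λ^3 - 85λ^2 + 1121λ - 1849.
No integer candidate from the rational root theorem (±divisors of 1849) is a root, so the roots are irrational. The cubic discriminant is Δ = 1981352224 > 0, so there are three distinct real roots. p(1) = -812 and p(2) = 61 have opposite signs, so a root lies in (1, 2); Newton's method refines it to λ ≈ 1.9237. p(13) = 556 and p(14) = -71 have opposite signs, so a root lies in (13, 14); Newton's method refines it to λ ≈ 13.8935. p(69) = -676 and p(70) = 3121 have opposite signs, so a root lies in (69, 70); Newton's method refines it to λ ≈ 69.1829. Check (Vieta): the three roots sum to 85, matching tr M = 85.
So the eigenvalues of A^T A are ≈ 1.9237, 13.8935, 69.1829 (all ≥ 0, as they must be for A^T A). The largest is λ_max ≈ 69.1829, hence ||A||_2 = sqrt(λ_max) ≈ 8.3176.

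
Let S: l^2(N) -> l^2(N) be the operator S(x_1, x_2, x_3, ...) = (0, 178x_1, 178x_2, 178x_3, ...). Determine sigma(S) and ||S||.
sigma(S) = closed disk {z in C : |z| ≤ 178}; ||S|| = 178

Note S = 178·U where U is the unit right shift (U x)_k = x_{k-1} (with x_0 := 0); so ||S|| = 178||U|| and sigma(S) = 178·sigma(U). ||S x||^2 = sum_{k≥1} |178x_k|^2 = 31684||x||^2, so ||S|| = 178 and sigma(S) ⊂ {|z| ≤ 178}. For any |lambda| < 178, the equation (S - lambda I) x = 0 forces x_1 = 0, then 178x_k = lambda x_{k+1} ⇒ x = 0, so S has no eigenvalues. But (S - lambda I) is not surjective for |lambda| < 178: solving (S - lambda I) x = e_1 would require x_n proportional to (lambda/178)^(-n), which is not in l^2. So every |lambda| < 178 lies in the residual spectrum. The boundary |lambda| = 178 is in the approximate point spectrum (the spectrum is closed). Hence sigma(S) is the closed disk of radius 178.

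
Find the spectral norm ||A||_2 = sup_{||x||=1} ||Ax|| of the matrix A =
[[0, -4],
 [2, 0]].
||A||_2 = 4 (= sqrt(largest eigenvalue of A^T A))

||A||_2 = sigma_max(A) = sqrt(lambda_max(A^T A)). Form the symmetric matrix M = A^T A =
[[4, 0],
 [0, 16]].
Its characteristic polynomial (trace, determinant of M give the coefficients) is
  p(λ) = det(λ I - M) = λ^2 - 20λ + 64.
For λ^2 - 20λ + 64 the discriminant is 144. It is a perfect square (12^2), so the roots are rational: λ = (20 ± 12)/2 = 16, 4.
So the eigenvalues of A^T A are ≈ 4, 16 (all ≥ 0, as they must be for A^T A). The largest is λ_max = 16, hence ||A||_2 = sqrt(λ_max) = 4.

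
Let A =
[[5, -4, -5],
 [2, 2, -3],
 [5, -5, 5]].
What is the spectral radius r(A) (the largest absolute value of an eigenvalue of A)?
r(A) ≈ 6.4361

The eigenvalues of A are the roots of its characteristic polynomial. With M = A (coefficients from the trace, the sum of principal 2x2 minors, and det A):
  p(λ) = det(λ I - M) = λ^3 - 12λ^2 + 63λ - 175.
No integer candidate from the rational root theorem (±divisors of 175) is a root, so the roots are irrational. The cubic discriminant is Δ = -83727 < 0, so there is one real root and a complex-conjugate pair. p(6) = -13 and p(7) = 21 have opposite signs, so a root lies in (6, 7); Newton's method refines it to λ ≈ 6.4361. Dividing out (λ - (6.4361)) leaves approximately λ^2 - 5.5639λ + 27.1902. For λ^2 - 5.5639λ + 27.1902 the discriminant is -77.8043. It is negative, so the remaining roots are the complex-conjugate pair λ ≈ 2.7819 ± 4.4103i. Their product equals the constant term, so |λ|^2 ≈ 27.1902 and |λ| ≈ 5.2144.
Thus the eigenvalues (to 4 decimals) are 6.4361 (modulus 6.4361); 2.7819 ± 4.4103i (modulus 5.2144). The spectral radius is the largest modulus: r(A) ≈ 6.4361. (Cross-check: r(A) ≤ ||A||_2 ≈ 9.5404; equality holds whenever A is normal, though it can also hold for some non-normal A.)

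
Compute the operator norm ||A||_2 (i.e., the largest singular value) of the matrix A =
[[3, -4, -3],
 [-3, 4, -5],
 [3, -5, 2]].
||A||_2 ≈ 9.6119 (= sqrt(largest eigenvalue of A^T A))

||A||_2 = sigma_max(A) = sqrt(lambda_max(A^T A)). Form the symmetric matrix M = A^T A =
[[27, -39, 12],
 [-39, 57, -18],
 [12, -18, 38]].
Its characteristic polynomial (trace, sum of principal 2x2 minors, determinant of M give the coefficients) is
  p(λ) = det(λ I - M) = λ^3 - 122λ^2 + 2742λ - 576.
No integer candidate from the rational root theorem (±divisors of 576) is a root, so the roots are irrational. The cubic discriminant is Δ = 28718369712 > 0, so there are three distinct real roots. p(0) = -576 and p(1) = 2045 have opposite signs, so a root lies in (0, 1); Newton's method refines it to λ ≈ 0.2121. p(29) = 729 and p(30) = -1116 have opposite signs, so a root lies in (29, 30); Newton's method refines it to λ ≈ 29.3995. p(92) = -2232 and p(93) = 3609 have opposite signs, so a root lies in (92, 93); Newton's method refines it to λ ≈ 92.3884. Check (Vieta): the three roots sum to 122, matching tr M = 122.
So the eigenvalues of A^T A are ≈ 0.2121, 29.3995, 92.3884 (all ≥ 0, as they must be for A^T A). The largest is λ_max ≈ 92.3884, hence ||A||_2 = sqrt(λ_max) ≈ 9.6119.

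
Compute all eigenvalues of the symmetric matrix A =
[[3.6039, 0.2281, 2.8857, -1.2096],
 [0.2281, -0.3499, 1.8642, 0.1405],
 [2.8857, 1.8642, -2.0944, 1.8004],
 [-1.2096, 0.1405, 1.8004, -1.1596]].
sigma(A) ≈ {-5, -1, 1, 5}

A is real symmetric, so its spectrum consists of real eigenvalues. Expanding the characteristic polynomial of the displayed matrix gives
  det(λ I - A) = p(λ) = λ^4 + (0)λ^3 + (-26)λ^2 + (0)λ + (24.9985).
Solving p(λ) = 0 yields eigenvalues ≈ -5, -1, 1, 5. (A is shown rounded to 4 decimals, so these recover the underlying integer eigenvalues to within that precision.)
Verification: the trace of A = 0 equals the sum of eigenvalues 0, and det(A) ≈ 24.9985 matches the eigenvalue product 25.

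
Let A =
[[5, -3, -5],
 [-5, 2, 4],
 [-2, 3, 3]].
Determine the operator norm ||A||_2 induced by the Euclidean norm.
||A||_2 ≈ 11.0782 (= sqrt(largest eigenvalue of A^T A))

||A||_2 = sigma_max(A) = sqrt(lambda_max(A^T A)). Form the symmetric matrix M = A^T A =
[[54, -31, -51],
 [-31, 22, 32],
 [-51, 32, 50]].
Its characteristic polynomial (trace, sum of principal 2x2 minors, determinant of M give the coefficients) is
  p(λ) = det(λ I - M) = λ^3 - 126λ^2 + 402λ - 16.
No integer candidate from the rational root theorem (±divisors of 16) is a root, so the roots are irrational. The cubic discriminant is Δ = 2192322672 > 0, so there are three distinct real roots. p(0) = -16 and p(1) = 261 have opposite signs, so a root lies in (0, 1); Newton's method refines it to λ ≈ 0.0403. p(3) = 83 and p(4) = -360 have opposite signs, so a root lies in (3, 4); Newton's method refines it to λ ≈ 3.2342. p(122) = -10508 and p(123) = 4043 have opposite signs, so a root lies in (122, 123); Newton's method refines it to λ ≈ 122.7255. Check (Vieta): the three roots sum to 126, matching tr M = 126.
So the eigenvalues of A^T A are ≈ 0.0403, 3.2342, 122.7255 (all ≥ 0, as they must be for A^T A). The largest is λ_max ≈ 122.7255, hence ||A||_2 = sqrt(λ_max) ≈ 11.0782.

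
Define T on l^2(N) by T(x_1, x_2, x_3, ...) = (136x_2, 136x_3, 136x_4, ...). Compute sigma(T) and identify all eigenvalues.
sigma(T) = closed disk {z in C : |z| ≤ 136}; sigma_p(T) = open disk {z in C : |z| < 136}

Note T = 136·V where V is the unit left shift (V x)_k = x_{k+1}; so sigma(T) = 136·sigma(V) and ||T|| = 136||V||. ||T x||^2 = 18496sum_{k≥2} |x_k|^2 ≤ 18496||x||^2, with equality on {x : x_1 = 0}, so ||T|| = 136. For any lambda with |lambda| < 136, set r = lambda/136 (|r| < 1); the vector x = (1, r, r^2, ...) is in l^2 and satisfies T x = 136(r, r^2, ...) = lambda x, so lambda is an eigenvalue. On the boundary |lambda| = 136 the geometric series diverges, so no l^2 eigenvector exists, but these lambda lie in the approximate point spectrum. Hence sigma(T) is the closed disk of radius 136 and sigma_p(T) is the open disk.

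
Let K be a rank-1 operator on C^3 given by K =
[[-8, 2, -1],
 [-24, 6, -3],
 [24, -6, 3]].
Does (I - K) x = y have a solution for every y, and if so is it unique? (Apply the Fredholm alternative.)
(I - K) is singular (det(I - K) = 0, i.e. 1 ∈ sigma(K)). (I - K) x = y is solvable iff y ⊥ ker((I - K)^*) = span{(-8, 2, -1)}, i.e. iff -8y_1 + 2y_2 - y_3 = 0. When solvable, the solutions are x = y + c·(1, 3, -3), c arbitrary (ker(I - K) = span{(1, 3, -3)}, dimension 1).

K has rank 1, so it is an outer product K = u v^T: every row of K is a multiple of one row vector. Reading off the entries, u = (1, 3, -3) and v = (-8, 2, -1) (row i of K equals u_i·v^T). A rank-one matrix u v^T satisfies K u = u (v·u) and kills the (2)-dimensional subspace v^⊥, so its characteristic polynomial is lambda^2 (lambda - v·u) with v·u = tr K = 1. Hence the eigenvalues of I - K are 1 (multiplicity 2) and 1 - (1) = 0, so det(I - K) = 0. (Direct check: I - K =
[[9, -2, 1],
 [24, -5, 3],
 [-24, 6, -2]]
has determinant 0.) So 1 is an eigenvalue of K and (I - K) is not invertible. The finite-dimensional Fredholm alternative says: either (I - K) is invertible, or ker(I - K) ≠ {0} and then range(I - K) = ker((I - K)^*)^⊥, with dim ker(I - K) = dim ker((I - K)^*). We are in the second case, so we need both kernels. Kernel of I - K: (I - K) u = u - u (v·u) = u - u = 0, so ker(I - K) = span{u} = span{(1, 3, -3)} (it is exactly 1-dimensional because rank(I - K) = 2). Kernel of the adjoint: K is real, so (I - K)^* = I - K^T = I - v u^T, and (I - v u^T) v = v - v (u·v) = 0; hence ker((I - K)^*) = span{v} = span{(-8, 2, -1)}. Therefore (I - K) x = y is solvable iff <y, v> = 0, i.e. iff -8y_1 + 2y_2 - y_3 = 0. When this holds, K y = u (v·y) = 0, so (I - K) y = y and x = y is a particular solution; the full solution set is the line x = y + c·u = y + c·(1, 3, -3), c ∈ C.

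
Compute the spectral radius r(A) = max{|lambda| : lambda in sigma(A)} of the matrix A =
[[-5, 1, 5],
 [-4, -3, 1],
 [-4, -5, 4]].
r(A) ≈ 5.5727

The eigenvalues of A are the roots of its characteristic polynomial. With M = A (coefficients from the trace, the sum of principal 2x2 minors, and det A):
  p(λ) = det(λ I - M) = λ^3 + 4λ^2 + 12λ - 87.
No integer candidate from the rational root theorem (±divisors of 87) is a root, so the roots are irrational. The cubic discriminant is Δ = -261867 < 0, so there is one real root and a complex-conjugate pair. p(2) = -39 and p(3) = 12 have opposite signs, so a root lies in (2, 3); Newton's method refines it to λ ≈ 2.8015. Dividing out (λ - (2.8015)) leaves approximately λ^2 + 6.8015λ + 31.0546. For λ^2 + 6.8015λ + 31.0546 the discriminant is -77.9577. It is negative, so the remaining roots are the complex-conjugate pair λ ≈ -3.4008 ± 4.4147i. Their product equals the constant term, so |λ|^2 ≈ 31.0546 and |λ| ≈ 5.5727.
Thus the eigenvalues (to 4 decimals) are 2.8015 (modulus 2.8015); -3.4008 ± 4.4147i (modulus 5.5727). The spectral radius is the largest modulus: r(A) ≈ 5.5727. (Cross-check: r(A) ≤ ||A||_2 ≈ 10.4479; equality holds whenever A is normal, though it can also hold for some non-normal A.)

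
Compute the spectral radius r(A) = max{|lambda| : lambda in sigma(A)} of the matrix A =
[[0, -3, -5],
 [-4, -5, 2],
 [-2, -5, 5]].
r(A) ≈ 7.1243

The eigenvalues of A are the roots of its characteristic polynomial. With M = A (coefficients from the trace, the sum of principal 2x2 minors, and det A):
  p(λ) = det(λ I - M) = λ^3 - 37λ + 98.
No integer candidate from the rational root theorem (±divisors of 98) is a root, so the roots are irrational. The cubic discriminant is Δ = -56696 < 0, so there is one real root and a complex-conjugate pair. p(-8) = -118 and p(-7) = 14 have opposite signs, so a root lies in (-8, -7); Newton's method refines it to λ ≈ -7.1243. Dividing out (λ - (-7.1243)) leaves approximately λ^2 - 7.1243λ + 13.7557. For λ^2 - 7.1243λ + 13.7557 the discriminant is -4.2672. It is negative, so the remaining roots are the complex-conjugate pair λ ≈ 3.5622 ± 1.0329i. Their product equals the constant term, so |λ|^2 ≈ 13.7557 and |λ| ≈ 3.7089.
Thus the eigenvalues (to 4 decimals) are -7.1243 (modulus 7.1243); 3.5622 ± 1.0329i (modulus 3.7089). The spectral radius is the largest modulus: r(A) ≈ 7.1243. (Cross-check: r(A) ≤ ||A||_2 ≈ 9.6449; equality holds whenever A is normal, though it can also hold for some non-normal A.)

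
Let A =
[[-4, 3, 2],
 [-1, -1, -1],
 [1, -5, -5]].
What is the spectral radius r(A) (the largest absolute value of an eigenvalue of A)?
r(A) = 6

The eigenvalues of A are the roots of its characteristic polynomial. With M = A (coefficients from the trace, the sum of principal 2x2 minors, and det A):
  p(λ) = det(λ I - M) = λ^3 + 10λ^2 + 25λ + 6.
By the rational root theorem any rational root is an integer divisor of 6. Testing λ = -6: p(-6) = -216 + 360 - 150 + 6 = 0, so λ = -6 is a root. Dividing out (λ + 6) leaves p(λ) = (λ + 6)(λ^2 + 4λ + 1). For λ^2 + 4λ + 1 the discriminant is 12. It is nonnegative but not a perfect square, so the roots are real and irrational: λ = (-4 ± sqrt(12))/2 ≈ -0.2679, -3.7321.
Thus the eigenvalues (to 4 decimals) are -0.2679 (modulus 0.2679); -3.7321 (modulus 3.7321); -6 (modulus 6). The spectral radius is the largest modulus: r(A) = 6. (Cross-check: r(A) ≤ ||A||_2 ≈ 8.4819; equality holds whenever A is normal, though it can also hold for some non-normal A.)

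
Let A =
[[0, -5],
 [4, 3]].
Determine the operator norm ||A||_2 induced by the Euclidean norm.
||A||_2 = sqrt(40) ≈ 6.3246 (= sqrt(largest eigenvalue of A^T A))

||A||_2 = sigma_max(A) = sqrt(lambda_max(A^T A)). Form the symmetric matrix M = A^T A =
[[16, 12],
 [12, 34]].
Its characteristic polynomial (trace, determinant of M give the coefficients) is
  p(λ) = det(λ I - M) = λ^2 - 50λ + 400.
For λ^2 - 50λ + 400 the discriminant is 900. It is a perfect square (30^2), so the roots are rational: λ = (50 ± 30)/2 = 40, 10.
So the eigenvalues of A^T A are ≈ 10, 40 (all ≥ 0, as they must be for A^T A). The largest is λ_max = 40, hence ||A||_2 = sqrt(λ_max) = sqrt(40) ≈ 6.3246.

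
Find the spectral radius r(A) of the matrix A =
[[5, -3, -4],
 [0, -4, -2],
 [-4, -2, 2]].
r(A) ≈ 7.6344

The eigenvalues of A are the roots of its characteristic polynomial. With M = A (coefficients from the trace, the sum of principal 2x2 minors, and det A):
  p(λ) = det(λ I - M) = λ^3 - 3λ^2 - 38λ + 20.
No integer candidate from the rational root theorem (±divisors of 20) is a root, so the roots are irrational. The cubic discriminant is Δ = 264884 > 0, so there are three distinct real roots. p(-6) = -76 and p(-5) = 10 have opposite signs, so a root lies in (-6, -5); Newton's method refines it to λ ≈ -5.1437. p(0) = 20 and p(1) = -20 have opposite signs, so a root lies in (0, 1); Newton's method refines it to λ ≈ 0.5093. p(7) = -50 and p(8) = 36 have opposite signs, so a root lies in (7, 8); Newton's method refines it to λ ≈ 7.6344. Check (Vieta): the three roots sum to 3, matching tr M = 3.
Thus the eigenvalues (to 4 decimals) are -5.1437 (modulus 5.1437); 0.5093 (modulus 0.5093); 7.6344 (modulus 7.6344). The spectral radius is the largest modulus: r(A) ≈ 7.6344. (Cross-check: r(A) ≤ ||A||_2 ≈ 8.2374; equality holds whenever A is normal, though it can also hold for some non-normal A.)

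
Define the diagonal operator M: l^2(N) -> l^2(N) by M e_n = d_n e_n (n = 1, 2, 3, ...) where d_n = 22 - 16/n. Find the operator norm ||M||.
||M|| = 22

For a diagonal operator on l^2 with entries d_n, ||M|| = sup_n |d_n|. Here d_1 = 6, d_2 = 14, ..., and d_n = 22 - 16/n increases monotonically toward 22. All terms lie in [6, 22), so |d_n| = d_n and the supremum is the limit 22, which is not attained by any individual d_n. Hence ||M|| = 22.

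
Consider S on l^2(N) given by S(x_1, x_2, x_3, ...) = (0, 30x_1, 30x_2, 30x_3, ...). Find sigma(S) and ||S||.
sigma(S) = closed disk {z in C : |z| ≤ 30}; ||S|| = 30

Note S = 30·U where U is the unit right shift (U x)_k = x_{k-1} (with x_0 := 0); so ||S|| = 30||U|| and sigma(S) = 30·sigma(U). ||S x||^2 = sum_{k≥1} |30x_k|^2 = 900||x||^2, so ||S|| = 30 and sigma(S) ⊂ {|z| ≤ 30}. For any |lambda| < 30, the equation (S - lambda I) x = 0 forces x_1 = 0, then 30x_k = lambda x_{k+1} ⇒ x = 0, so S has no eigenvalues. But (S - lambda I) is not surjective for |lambda| < 30: solving (S - lambda I) x = e_1 would require x_n proportional to (lambda/30)^(-n), which is not in l^2. So every |lambda| < 30 lies in the residual spectrum. The boundary |lambda| = 30 is in the approximate point spectrum (the spectrum is closed). Hence sigma(S) is the closed disk of radius 30.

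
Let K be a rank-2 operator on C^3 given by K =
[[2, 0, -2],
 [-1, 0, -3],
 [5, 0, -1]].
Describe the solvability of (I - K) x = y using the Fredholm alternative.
(I - K) is invertible (det(I - K) = 8 ≠ 0), so for every y in C^3 the equation (I - K) x = y has a unique solution.

K has rank 2 and factors as K = U V^T = u1 v1^T + u2 v2^T with u1 = (2, 2, 2), v1 = (-2, 0, -2), u2 = (-2, -1, -3), v2 = (-3, 0, -1) (multiplying out reproduces the displayed K). The nonzero eigenvalues of U V^T coincide with those of the 2 x 2 matrix G = V^T U = [[v1·u1, v1·u2], [v2·u1, v2·u2]] = [[-8, 10], [-8, 9]], and by the Sylvester determinant identity det(I_3 - U V^T) = det(I_2 - V^T U) = det([[9, -10], [8, -8]]) = (9)(-8) - (-10)(8) = 8. (Direct check: I - K =
[[-1, 0, 2],
 [1, 1, 3],
 [-5, 0, 2]]
has determinant 8.) The finite-dimensional Fredholm alternative says: either (I - K) is invertible, or ker(I - K) ≠ {0} and then range(I - K) = ker((I - K)^*)^⊥, with dim ker(I - K) = dim ker((I - K)^*). Since det(I - K) ≠ 0, 1 is not an eigenvalue of K and ker(I - K) = {0}, so we are in the first case: for every y there is a unique x = (I - K)^(-1) y. (Explicitly, by the Woodbury identity, (I - U V^T)^(-1) = I + U (I_2 - G)^(-1) V^T.)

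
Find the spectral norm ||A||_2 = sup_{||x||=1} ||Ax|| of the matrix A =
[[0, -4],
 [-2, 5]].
||A||_2 = sqrt((45 + sqrt(1769))/2) ≈ 6.5977 (= sqrt(largest eigenvalue of A^T A))

||A||_2 = sigma_max(A) = sqrt(lambda_max(A^T A)). Form the symmetric matrix M = A^T A =
[[4, -10],
 [-10, 41]].
Its characteristic polynomial (trace, determinant of M give the coefficients) is
  p(λ) = det(λ I - M) = λ^2 - 45λ + 64.
For λ^2 - 45λ + 64 the discriminant is 1769. It is nonnegative but not a perfect square, so the roots are real and irrational: λ = (45 ± sqrt(1769))/2 ≈ 43.5297, 1.4703.
So the eigenvalues of A^T A are ≈ 1.4703, 43.5297 (all ≥ 0, as they must be for A^T A). The largest is λ_max = (45 + sqrt(1769))/2 ≈ 43.5297, hence ||A||_2 = sqrt(λ_max) = sqrt((45 + sqrt(1769))/2) ≈ 6.5977.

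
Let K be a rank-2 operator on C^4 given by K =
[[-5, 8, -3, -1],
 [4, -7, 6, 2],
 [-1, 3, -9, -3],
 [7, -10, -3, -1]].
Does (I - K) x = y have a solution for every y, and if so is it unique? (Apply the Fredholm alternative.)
(I - K) is invertible (det(I - K) = 152 ≠ 0), so for every y in C^4 the equation (I - K) x = y has a unique solution.

K has rank 2 and factors as K = U V^T = u1 v1^T + u2 v2^T with u1 = (-3, 3, -2, 3), v1 = (2, -3, 0, 0), u2 = (-1, 2, -3, -1), v2 = (-1, 1, 3, 1) (multiplying out reproduces the displayed K). The nonzero eigenvalues of U V^T coincide with those of the 2 x 2 matrix G = V^T U = [[v1·u1, v1·u2], [v2·u1, v2·u2]] = [[-15, -8], [3, -7]], and by the Sylvester determinant identity det(I_4 - U V^T) = det(I_2 - V^T U) = det([[16, 8], [-3, 8]]) = (16)(8) - (8)(-3) = 152. (Direct check: I - K =
[[6, -8, 3, 1],
 [-4, 8, -6, -2],
 [1, -3, 10, 3],
 [-7, 10, 3, 2]]
has determinant 152.) The finite-dimensional Fredholm alternative says: either (I - K) is invertible, or ker(I - K) ≠ {0} and then range(I - K) = ker((I - K)^*)^⊥, with dim ker(I - K) = dim ker((I - K)^*). Since det(I - K) ≠ 0, 1 is not an eigenvalue of K and ker(I - K) = {0}, so we are in the first case: for every y there is a unique x = (I - K)^(-1) y. (Explicitly, by the Woodbury identity, (I - U V^T)^(-1) = I + U (I_2 - G)^(-1) V^T.)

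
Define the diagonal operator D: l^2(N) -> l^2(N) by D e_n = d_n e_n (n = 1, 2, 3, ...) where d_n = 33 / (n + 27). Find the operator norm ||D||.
||D|| = 33/28 (attained at n = 1)

For D diagonal, ||D|| = sup_n |d_n| = sup_n 33/(n + 27). This is positive and strictly decreasing in n, so the supremum is attained at n = 1: d_1 = 33/(1 + 27) = 33/28. Hence ||D|| = 33/28.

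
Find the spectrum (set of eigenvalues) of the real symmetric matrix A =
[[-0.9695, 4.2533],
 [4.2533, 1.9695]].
sigma(A) ≈ {-4, 5}

A is real symmetric, so its spectrum consists of real eigenvalues. Expanding the characteristic polynomial of the displayed matrix gives
  det(λ I - A) = p(λ) = λ^2 + (-1)λ + (-20).
Solving p(λ) = 0 yields eigenvalues ≈ -4, 5. (A is shown rounded to 4 decimals, so these recover the underlying integer eigenvalues to within that precision.)
Verification: the trace of A = 1 equals the sum of eigenvalues 1, and det(A) ≈ -20.0000 matches the eigenvalue product -20.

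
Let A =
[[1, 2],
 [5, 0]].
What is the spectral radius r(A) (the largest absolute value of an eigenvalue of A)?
r(A) = (1 + sqrt(41))/2 ≈ 3.7016

The eigenvalues of A are the roots of its characteristic polynomial. With M = A (coefficients from the trace and determinant):
  p(λ) = det(λ I - M) = λ^2 - λ - 10.
For λ^2 - λ - 10 the discriminant is 41. It is nonnegative but not a perfect square, so the roots are real and irrational: λ = (1 ± sqrt(41))/2 ≈ 3.7016, -2.7016.
Thus the eigenvalues (to 4 decimals) are 3.7016 (modulus 3.7016); -2.7016 (modulus 2.7016). The spectral radius is the largest modulus: r(A) = (1 + sqrt(41))/2 ≈ 3.7016. (Cross-check: r(A) ≤ ||A||_2 ≈ 5.1167; equality holds whenever A is normal, though it can also hold for some non-normal A.)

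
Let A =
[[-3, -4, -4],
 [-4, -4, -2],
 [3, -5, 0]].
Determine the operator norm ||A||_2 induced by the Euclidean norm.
||A||_2 ≈ 8.8696 (= sqrt(largest eigenvalue of A^T A))

||A||_2 = sigma_max(A) = sqrt(lambda_max(A^T A)). Form the symmetric matrix M = A^T A =
[[34, 13, 20],
 [13, 57, 24],
 [20, 24, 20]].
Its characteristic polynomial (trace, sum of principal 2x2 minors, determinant of M give the coefficients) is
  p(λ) = det(λ I - M) = λ^3 - 111λ^2 + 2613λ - 5476.
No integer candidate from the rational root theorem (±divisors of 5476) is a root, so the roots are irrational. The cubic discriminant is Δ = 10583831709 > 0, so there are three distinct real roots. p(2) = -686 and p(3) = 1391 have opposite signs, so a root lies in (2, 3); Newton's method refines it to λ ≈ 2.3194. p(30) = 14 and p(31) = -1353 have opposite signs, so a root lies in (30, 31); Newton's method refines it to λ ≈ 30.0104. p(78) = -2434 and p(79) = 1239 have opposite signs, so a root lies in (78, 79); Newton's method refines it to λ ≈ 78.6702. Check (Vieta): the three roots sum to 111, matching tr M = 111.
So the eigenvalues of A^T A are ≈ 2.3194, 30.0104, 78.6702 (all ≥ 0, as they must be for A^T A). The largest is λ_max ≈ 78.6702, hence ||A||_2 = sqrt(λ_max) ≈ 8.8696.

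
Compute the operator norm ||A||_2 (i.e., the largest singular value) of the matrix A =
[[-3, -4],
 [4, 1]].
||A||_2 = sqrt((42 + sqrt(1088))/2) ≈ 6.1231 (= sqrt(largest eigenvalue of A^T A))

||A||_2 = sigma_max(A) = sqrt(lambda_max(A^T A)). Form the symmetric matrix M = A^T A =
[[25, 16],
 [16, 17]].
Its characteristic polynomial (trace, determinant of M give the coefficients) is
  p(λ) = det(λ I - M) = λ^2 - 42λ + 169.
For λ^2 - 42λ + 169 the discriminant is 1088. It is nonnegative but not a perfect square, so the roots are real and irrational: λ = (42 ± sqrt(1088))/2 ≈ 37.4924, 4.5076.
So the eigenvalues of A^T A are ≈ 4.5076, 37.4924 (all ≥ 0, as they must be for A^T A). The largest is λ_max = (42 + sqrt(1088))/2 ≈ 37.4924, hence ||A||_2 = sqrt(λ_max) = sqrt((42 + sqrt(1088))/2) ≈ 6.1231.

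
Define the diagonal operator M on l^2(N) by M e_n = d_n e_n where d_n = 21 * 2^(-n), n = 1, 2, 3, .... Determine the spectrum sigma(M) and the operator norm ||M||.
sigma(M) = {21 * 2^(-n) : n ≥ 1} ∪ {0}; ||M|| = 21/2

A bounded diagonal operator on l^2 with diagonal entries d_n has spectrum equal to the closure of {d_n : n ≥ 1}: every d_n is an eigenvalue (with eigenvector e_n), so {d_n} ⊂ sigma(M); the spectrum is closed, so its closure is too; and for lambda not in the closure, (M - lambda I) has bounded inverse (the diagonal entries 1/(d_n - lambda) are bounded). For our sequence d_n = 21 * 2^(-n), n = 1, 2, 3, ...:
  - {d_n} = {21 * 2^(-n) : n ≥ 1}; the only limit point is 0
  - closure = {21 * 2^(-n) : n ≥ 1} ∪ {0}
For the norm: a diagonal operator has ||M|| = sup_n |d_n|. Here d_n = 21 * 2^(-n) is positive and decreasing, so sup_n |d_n| = d_1 = 21/2. So ||M|| = 21/2.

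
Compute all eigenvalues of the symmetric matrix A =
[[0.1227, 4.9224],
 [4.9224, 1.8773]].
sigma(A) ≈ {-4, 6}

A is real symmetric, so its spectrum consists of real eigenvalues. Expanding the characteristic polynomial of the displayed matrix gives
  det(λ I - A) = p(λ) = λ^2 + (-2)λ + (-24).
Solving p(λ) = 0 yields eigenvalues ≈ -4, 6. (A is shown rounded to 4 decimals, so these recover the underlying integer eigenvalues to within that precision.)
Verification: the trace of A = 2 equals the sum of eigenvalues 2, and det(A) ≈ -23.9997 matches the eigenvalue product -24.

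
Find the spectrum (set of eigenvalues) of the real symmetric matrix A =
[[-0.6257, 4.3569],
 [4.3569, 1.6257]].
sigma(A) ≈ {-4, 5}

A is real symmetric, so its spectrum consists of real eigenvalues. Expanding the characteristic polynomial of the displayed matrix gives
  det(λ I - A) = p(λ) = λ^2 + (-1)λ + (-20).
Solving p(λ) = 0 yields eigenvalues ≈ -4, 5. (A is shown rounded to 4 decimals, so these recover the underlying integer eigenvalues to within that precision.)
Verification: the trace of A = 1 equals the sum of eigenvalues 1, and det(A) ≈ -19.9998 matches the eigenvalue product -20.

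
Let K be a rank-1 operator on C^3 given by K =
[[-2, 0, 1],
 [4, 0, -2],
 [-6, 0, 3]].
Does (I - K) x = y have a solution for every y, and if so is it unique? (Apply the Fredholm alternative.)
(I - K) is singular (det(I - K) = 0, i.e. 1 ∈ sigma(K)). (I - K) x = y is solvable iff y ⊥ ker((I - K)^*) = span{(-2, 0, 1)}, i.e. iff -2y_1 + y_3 = 0. When solvable, the solutions are x = y + c·(1, -2, 3), c arbitrary (ker(I - K) = span{(1, -2, 3)}, dimension 1).

K has rank 1, so it is an outer product K = u v^T: every row of K is a multiple of one row vector. Reading off the entries, u = (1, -2, 3) and v = (-2, 0, 1) (row i of K equals u_i·v^T). A rank-one matrix u v^T satisfies K u = u (v·u) and kills the (2)-dimensional subspace v^⊥, so its characteristic polynomial is lambda^2 (lambda - v·u) with v·u = tr K = 1. Hence the eigenvalues of I - K are 1 (multiplicity 2) and 1 - (1) = 0, so det(I - K) = 0. (Direct check: I - K =
[[3, 0, -1],
 [-4, 1, 2],
 [6, 0, -2]]
has determinant 0.) So 1 is an eigenvalue of K and (I - K) is not invertible. The finite-dimensional Fredholm alternative says: either (I - K) is invertible, or ker(I - K) ≠ {0} and then range(I - K) = ker((I - K)^*)^⊥, with dim ker(I - K) = dim ker((I - K)^*). We are in the second case, so we need both kernels. Kernel of I - K: (I - K) u = u - u (v·u) = u - u = 0, so ker(I - K) = span{u} = span{(1, -2, 3)} (it is exactly 1-dimensional because rank(I - K) = 2). Kernel of the adjoint: K is real, so (I - K)^* = I - K^T = I - v u^T, and (I - v u^T) v = v - v (u·v) = 0; hence ker((I - K)^*) = span{v} = span{(-2, 0, 1)}. Therefore (I - K) x = y is solvable iff <y, v> = 0, i.e. iff -2y_1 + y_3 = 0. When this holds, K y = u (v·y) = 0, so (I - K) y = y and x = y is a particular solution; the full solution set is the line x = y + c·u = y + c·(1, -2, 3), c ∈ C.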